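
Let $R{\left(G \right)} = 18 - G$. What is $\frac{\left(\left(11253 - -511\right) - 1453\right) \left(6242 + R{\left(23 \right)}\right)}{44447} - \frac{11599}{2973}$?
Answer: $\frac{190677218158}{132140931} \approx 1443.0$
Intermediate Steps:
$\frac{\left(\left(11253 - -511\right) - 1453\right) \left(6242 + R{\left(23 \right)}\right)}{44447} - \frac{11599}{2973} = \frac{\left(\left(11253 - -511\right) - 1453\right) \left(6242 + \left(18 - 23\right)\right)}{44447} - \frac{11599}{2973} = \left(\left(11253 + 511\right) - 1453\right) \left(6242 + \left(18 - 23\right)\right) \frac{1}{44447} - \frac{11599}{2973} = \left(11764 - 1453\right) \left(6242 - 5\right) \frac{1}{44447} - \frac{11599}{2973} = 10311 \cdot 6237 \cdot \frac{1}{44447} - \frac{11599}{2973} = 64309707 \cdot \frac{1}{44447} - \frac{11599}{2973} = \frac{64309707}{44447} - \frac{11599}{2973} = \frac{190677218158}{132140931}$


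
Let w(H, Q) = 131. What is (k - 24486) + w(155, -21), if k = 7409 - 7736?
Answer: -24682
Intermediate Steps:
k = -327
(k - 24486) + w(155, -21) = (-327 - 24486) + 131 = -24813 + 131 = -24682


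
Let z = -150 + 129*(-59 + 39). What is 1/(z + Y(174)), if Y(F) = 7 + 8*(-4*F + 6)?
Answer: -1/8243 ≈ -0.00012132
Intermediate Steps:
z = -2730 (z = -150 + 129*(-20) = -150 - 2580 = -2730)
Y(F) = 55 - 32*F (Y(F) = 7 + 8*(6 - 4*F) = 7 + (48 - 32*F) = 55 - 32*F)
1/(z + Y(174)) = 1/(-2730 + (55 - 32*174)) = 1/(-2730 + (55 - 5568)) = 1/(-2730 - 5513) = 1/(-8243) = -1/8243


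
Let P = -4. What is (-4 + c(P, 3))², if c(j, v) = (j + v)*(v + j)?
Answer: 9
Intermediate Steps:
c(j, v) = (j + v)² (c(j, v) = (j + v)*(j + v) = (j + v)²)
(-4 + c(P, 3))² = (-4 + (-4 + 3)²)² = (-4 + (-1)²)² = (-4 + 1)² = (-3)² = 9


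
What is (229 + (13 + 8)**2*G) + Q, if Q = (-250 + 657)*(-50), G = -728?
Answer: -341169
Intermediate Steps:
Q = -20350 (Q = 407*(-50) = -20350)
(229 + (13 + 8)**2*G) + Q = (229 + (13 + 8)**2*(-728)) - 20350 = (229 + 21**2*(-728)) - 20350 = (229 + 441*(-728)) - 20350 = (229 - 321048) - 20350 = -320819 - 20350 = -341169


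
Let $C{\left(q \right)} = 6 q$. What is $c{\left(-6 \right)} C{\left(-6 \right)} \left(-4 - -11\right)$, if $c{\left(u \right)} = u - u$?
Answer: $0$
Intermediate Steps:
$c{\left(u \right)} = 0$
$c{\left(-6 \right)} C{\left(-6 \right)} \left(-4 - -11\right) = 0 \cdot 6 \left(-6\right) \left(-4 - -11\right) = 0 \left(-36\right) \left(-4 + 11\right) = 0 \cdot 7 = 0$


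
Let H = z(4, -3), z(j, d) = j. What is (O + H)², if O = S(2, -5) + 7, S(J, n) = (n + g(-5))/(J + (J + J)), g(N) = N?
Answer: 784/9 ≈ 87.111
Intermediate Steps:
H = 4
S(J, n) = (-5 + n)/(3*J) (S(J, n) = (n - 5)/(J + (J + J)) = (-5 + n)/(J + 2*J) = (-5 + n)/((3*J)) = (-5 + n)*(1/(3*J)) = (-5 + n)/(3*J))
O = 16/3 (O = (⅓)*(-5 - 5)/2 + 7 = (⅓)*(½)*(-10) + 7 = -5/3 + 7 = 16/3 ≈ 5.3333)
(O + H)² = (16/3 + 4)² = (28/3)² = 784/9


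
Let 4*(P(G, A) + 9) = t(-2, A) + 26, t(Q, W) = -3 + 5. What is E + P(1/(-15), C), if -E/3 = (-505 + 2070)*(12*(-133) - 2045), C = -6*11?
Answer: 17094493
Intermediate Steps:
t(Q, W) = 2
C = -66
P(G, A) = -2 (P(G, A) = -9 + (2 + 26)/4 = -9 + (¼)*28 = -9 + 7 = -2)
E = 17094495 (E = -3*(-505 + 2070)*(12*(-133) - 2045) = -4695*(-1596 - 2045) = -4695*(-3641) = -3*(-5698165) = 17094495)
E + P(1/(-15), C) = 17094495 - 2 = 17094493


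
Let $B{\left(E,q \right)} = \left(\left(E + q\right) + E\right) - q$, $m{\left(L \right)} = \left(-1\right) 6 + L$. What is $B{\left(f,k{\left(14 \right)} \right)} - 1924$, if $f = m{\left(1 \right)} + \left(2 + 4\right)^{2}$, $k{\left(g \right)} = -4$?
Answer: $-1862$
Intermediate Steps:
$m{\left(L \right)} = -6 + L$
$f = 31$ ($f = \left(-6 + 1\right) + \left(2 + 4\right)^{2} = -5 + 6^{2} = -5 + 36 = 31$)
$B{\left(E,q \right)} = 2 E$ ($B{\left(E,q \right)} = \left(q + 2 E\right) - q = 2 E$)
$B{\left(f,k{\left(14 \right)} \right)} - 1924 = 2 \cdot 31 - 1924 = 62 - 1924 = -1862$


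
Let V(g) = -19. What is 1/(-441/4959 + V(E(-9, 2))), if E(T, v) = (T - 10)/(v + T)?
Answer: -551/10518 ≈ -0.052386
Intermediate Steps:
E(T, v) = (-10 + T)/(T + v)
1/(-441/4959 + V(E(-9, 2))) = 1/(-441/4959 - 19) = 1/(-441*1/4959 - 19) = 1/(-49/551 - 19) = 1/(-10518/551) = -551/10518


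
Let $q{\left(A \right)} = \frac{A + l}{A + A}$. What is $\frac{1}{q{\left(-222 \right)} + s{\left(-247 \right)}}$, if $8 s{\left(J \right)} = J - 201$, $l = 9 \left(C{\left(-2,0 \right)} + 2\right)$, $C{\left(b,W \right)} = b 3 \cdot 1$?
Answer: $- \frac{74}{4101} \approx -0.018044$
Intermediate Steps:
$C{\left(b,W \right)} = 3 b$ ($C{\left(b,W \right)} = 3 b 1 = 3 b$)
$l = -36$ ($l = 9 \left(3 \left(-2\right) + 2\right) = 9 \left(-6 + 2\right) = 9 \left(-4\right) = -36$)
$s{\left(J \right)} = - \frac{201}{8} + \frac{J}{8}$ ($s{\left(J \right)} = \frac{J - 201}{8} = \frac{-201 + J}{8} = - \frac{201}{8} + \frac{J}{8}$)
$q{\left(A \right)} = \frac{-36 + A}{2 A}$ ($q{\left(A \right)} = \frac{A - 36}{A + A} = \frac{-36 + A}{2 A}$)
$\frac{1}{q{\left(-222 \right)} + s{\left(-247 \right)}} = \frac{1}{\frac{-36 - 222}{2 \left(-222\right)} + \left(- \frac{201}{8} + \frac{1}{8} \left(-247\right)\right)} = \frac{1}{\frac{1}{2} \left(- \frac{1}{222}\right) \left(-258\right) - 56} = \frac{1}{\frac{43}{74} - 56} = \frac{1}{- \frac{4101}{74}} = - \frac{74}{4101}$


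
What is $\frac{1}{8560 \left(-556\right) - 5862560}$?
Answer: $- \frac{1}{10621920} \approx -9.4145 \cdot 10^{-8}$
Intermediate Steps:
$\frac{1}{8560 \left(-556\right) - 5862560} = \frac{1}{-4759360 - 5862560} = \frac{1}{-10621920} = - \frac{1}{10621920}$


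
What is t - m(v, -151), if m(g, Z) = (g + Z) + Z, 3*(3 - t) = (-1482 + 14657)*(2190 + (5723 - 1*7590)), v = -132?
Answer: -4254214/3 ≈ -1.4181e+6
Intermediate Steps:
t = -4255516/3 (t = 3 - (-1482 + 14657)*(2190 + (5723 - 1*7590))/3 = 3 - 13175*(2190 + (5723 - 7590))/3 = 3 - 13175*(2190 - 1867)/3 = 3 - 13175*323/3 = 3 - 1/3*4255525 = 3 - 4255525/3 = -4255516/3 ≈ -1.4185e+6)
m(g, Z) = g + 2*Z (m(g, Z) = (Z + g) + Z = g + 2*Z)
t - m(v, -151) = -4255516/3 - (-132 + 2*(-151)) = -4255516/3 - (-132 - 302) = -4255516/3 - 1*(-434) = -4255516/3 + 434 = -4254214/3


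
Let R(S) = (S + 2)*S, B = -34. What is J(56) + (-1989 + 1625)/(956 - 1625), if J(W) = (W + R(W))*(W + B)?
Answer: 48628636/669 ≈ 72689.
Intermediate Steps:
R(S) = S*(2 + S) (R(S) = (2 + S)*S = S*(2 + S))
J(W) = (-34 + W)*(W + W*(2 + W)) (J(W) = (W + W*(2 + W))*(W - 34) = (W + W*(2 + W))*(-34 + W) = (-34 + W)*(W + W*(2 + W)))
J(56) + (-1989 + 1625)/(956 - 1625) = 56*(-102 + 56**2 - 31*56) + (-1989 + 1625)/(956 - 1625) = 56*(-102 + 3136 - 1736) - 364/(-669) = 56*1298 - 364*(-1/669) = 72688 + 364/669 = 48628636/669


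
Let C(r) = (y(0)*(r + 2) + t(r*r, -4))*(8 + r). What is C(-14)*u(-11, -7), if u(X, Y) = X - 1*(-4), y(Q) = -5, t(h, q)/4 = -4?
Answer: 1848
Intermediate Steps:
t(h, q) = -16 (t(h, q) = 4*(-4) = -16)
u(X, Y) = 4 + X (u(X, Y) = X + 4 = 4 + X)
C(r) = (-26 - 5*r)*(8 + r) (C(r) = (-5*(r + 2) - 16)*(8 + r) = (-5*(2 + r) - 16)*(8 + r) = ((-10 - 5*r) - 16)*(8 + r) = (-26 - 5*r)*(8 + r))
C(-14)*u(-11, -7) = (-208 - 66*(-14) - 5*(-14)²)*(4 - 11) = (-208 + 924 - 5*196)*(-7) = (-208 + 924 - 980)*(-7) = -264*(-7) = 1848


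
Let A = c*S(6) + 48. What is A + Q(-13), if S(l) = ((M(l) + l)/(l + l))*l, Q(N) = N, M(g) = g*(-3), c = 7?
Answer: -7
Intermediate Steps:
M(g) = -3*g
S(l) = -l (S(l) = ((-3*l + l)/(l + l))*l = ((-2*l)/((2*l)))*l = ((-2*l)*(1/(2*l)))*l = -l)
A = 6 (A = 7*(-1*6) + 48 = 7*(-6) + 48 = -42 + 48 = 6)
A + Q(-13) = 6 - 13 = -7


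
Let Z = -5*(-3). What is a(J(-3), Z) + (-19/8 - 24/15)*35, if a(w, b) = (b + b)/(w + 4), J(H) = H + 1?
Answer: -993/8 ≈ -124.13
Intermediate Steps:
J(H) = 1 + H
Z = 15
a(w, b) = 2*b/(4 + w) (a(w, b) = (2*b)/(4 + w) = 2*b/(4 + w))
a(J(-3), Z) + (-19/8 - 24/15)*35 = 2*15/(4 + (1 - 3)) + (-19/8 - 24/15)*35 = 2*15/(4 - 2) + (-19*⅛ - 24*1/15)*35 = 2*15/2 + (-19/8 - 8/5)*35 = 2*15*(½) - 159/40*35 = 15 - 1113/8 = -993/8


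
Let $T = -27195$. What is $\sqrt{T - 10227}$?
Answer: $9 i \sqrt{462} \approx 193.45 i$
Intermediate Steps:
$\sqrt{T - 10227} = \sqrt{-27195 - 10227} = \sqrt{-37422} = 9 i \sqrt{462}$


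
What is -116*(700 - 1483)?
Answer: 90828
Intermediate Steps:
-116*(700 - 1483) = -116*(-783) = 90828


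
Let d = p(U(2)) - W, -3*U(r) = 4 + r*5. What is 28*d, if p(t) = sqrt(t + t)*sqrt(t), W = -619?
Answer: 17332 - 392*sqrt(2)/3 ≈ 17147.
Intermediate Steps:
U(r) = -4/3 - 5*r/3 (U(r) = -(4 + r*5)/3 = -(4 + 5*r)/3 = -4/3 - 5*r/3)
p(t) = t*sqrt(2) (p(t) = sqrt(2*t)*sqrt(t) = (sqrt(2)*sqrt(t))*sqrt(t) = t*sqrt(2))
d = 619 - 14*sqrt(2)/3 (d = (-4/3 - 5/3*2)*sqrt(2) - 1*(-619) = (-4/3 - 10/3)*sqrt(2) + 619 = -14*sqrt(2)/3 + 619 = 619 - 14*sqrt(2)/3 ≈ 612.40)
28*d = 28*(619 - 14*sqrt(2)/3) = 17332 - 392*sqrt(2)/3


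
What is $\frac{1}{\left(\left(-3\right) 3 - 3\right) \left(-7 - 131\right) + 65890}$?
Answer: $\frac{1}{67546} \approx 1.4805 \cdot 10^{-5}$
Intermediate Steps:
$\frac{1}{\left(\left(-3\right) 3 - 3\right) \left(-7 - 131\right) + 65890} = \frac{1}{\left(-9 - 3\right) \left(-138\right) + 65890} = \frac{1}{\left(-12\right) \left(-138\right) + 65890} = \frac{1}{1656 + 65890} = \frac{1}{67546}$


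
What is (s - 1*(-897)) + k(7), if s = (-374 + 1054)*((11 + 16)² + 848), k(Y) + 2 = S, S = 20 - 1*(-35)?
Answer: 1073310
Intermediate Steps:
S = 55 (S = 20 + 35 = 55)
k(Y) = 53 (k(Y) = -2 + 55 = 53)
s = 1072360 (s = 680*(27² + 848) = 680*(729 + 848) = 680*1577 = 1072360)
(s - 1*(-897)) + k(7) = (1072360 - 1*(-897)) + 53 = (1072360 + 897) + 53 = 1073257 + 53 = 1073310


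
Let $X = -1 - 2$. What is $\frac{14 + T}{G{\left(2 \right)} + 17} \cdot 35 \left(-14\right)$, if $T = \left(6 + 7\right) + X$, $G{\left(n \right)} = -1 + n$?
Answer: $- \frac{1960}{3} \approx -653.33$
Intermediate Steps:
$X = -3$
$T = 10$ ($T = \left(6 + 7\right) - 3 = 13 - 3 = 10$)
$\frac{14 + T}{G{\left(2 \right)} + 17} \cdot 35 \left(-14\right) = \frac{14 + 10}{\left(-1 + 2\right) + 17} \cdot 35 \left(-14\right) = \frac{24}{1 + 17} \cdot 35 \left(-14\right) = \frac{24}{18} \cdot 35 \left(-14\right) = 24 \cdot \frac{1}{18} \cdot 35 \left(-14\right) = \frac{4}{3} \cdot 35 \left(-14\right) = \frac{140}{3} \left(-14\right) = - \frac{1960}{3}$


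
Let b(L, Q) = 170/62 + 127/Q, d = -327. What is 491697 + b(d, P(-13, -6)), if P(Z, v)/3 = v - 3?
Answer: 411548747/837 ≈ 4.9170e+5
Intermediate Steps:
P(Z, v) = -9 + 3*v (P(Z, v) = 3*(v - 3) = 3*(-3 + v) = -9 + 3*v)
b(L, Q) = 85/31 + 127/Q (b(L, Q) = 170*(1/62) + 127/Q = 85/31 + 127/Q)
491697 + b(d, P(-13, -6)) = 491697 + (85/31 + 127/(-9 + 3*(-6))) = 491697 + (85/31 + 127/(-9 - 18)) = 491697 + (85/31 + 127/(-27)) = 491697 + (85/31 + 127*(-1/27)) = 491697 + (85/31 - 127/27) = 491697 - 1642/837 = 411548747/837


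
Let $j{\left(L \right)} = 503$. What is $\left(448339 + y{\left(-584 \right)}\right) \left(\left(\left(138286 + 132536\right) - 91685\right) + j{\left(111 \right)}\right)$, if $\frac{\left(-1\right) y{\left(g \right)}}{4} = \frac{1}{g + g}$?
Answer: $\frac{5879392155990}{73} \approx 8.054 \cdot 10^{10}$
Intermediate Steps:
$y{\left(g \right)} = - \frac{2}{g}$ ($y{\left(g \right)} = - \frac{4}{g + g} = - \frac{4}{2 g} = - 4 \frac{1}{2 g} = - \frac{2}{g}$)
$\left(448339 + y{\left(-584 \right)}\right) \left(\left(\left(138286 + 132536\right) - 91685\right) + j{\left(111 \right)}\right) = \left(448339 - \frac{2}{-584}\right) \left(\left(\left(138286 + 132536\right) - 91685\right) + 503\right) = \left(448339 - - \frac{1}{292}\right) \left(\left(270822 - 91685\right) + 503\right) = \left(448339 + \frac{1}{292}\right) \left(179137 + 503\right) = \frac{130914989}{292} \cdot 179640 = \frac{5879392155990}{73}$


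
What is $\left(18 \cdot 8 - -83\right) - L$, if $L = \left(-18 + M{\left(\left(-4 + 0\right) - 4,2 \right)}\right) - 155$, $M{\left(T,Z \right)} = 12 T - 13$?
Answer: $509$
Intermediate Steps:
$M{\left(T,Z \right)} = -13 + 12 T$
$L = -282$ ($L = \left(-18 + \left(-13 + 12 \left(\left(-4 + 0\right) - 4\right)\right)\right) - 155 = \left(-18 + \left(-13 + 12 \left(-4 - 4\right)\right)\right) - 155 = \left(-18 + \left(-13 + 12 \left(-8\right)\right)\right) - 155 = \left(-18 - 109\right) - 155 = -127 - 155 = -282$)
$\left(18 \cdot 8 - -83\right) - L = \left(18 \cdot 8 - -83\right) - -282 = \left(144 + 83\right) + 282 = 227 + 282 = 509$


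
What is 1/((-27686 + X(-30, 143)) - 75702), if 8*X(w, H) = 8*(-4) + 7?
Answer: -8/827129 ≈ -9.6720e-6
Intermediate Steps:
X(w, H) = -25/8 (X(w, H) = (8*(-4) + 7)/8 = (-32 + 7)/8 = (1/8)*(-25) = -25/8)
1/((-27686 + X(-30, 143)) - 75702) = 1/((-27686 - 25/8) - 75702) = 1/(-221513/8 - 75702) = 1/(-827129/8) = -8/827129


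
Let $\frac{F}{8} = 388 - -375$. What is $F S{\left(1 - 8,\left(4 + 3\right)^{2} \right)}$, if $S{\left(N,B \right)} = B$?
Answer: $299096$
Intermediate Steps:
$F = 6104$ ($F = 8 \left(388 - -375\right) = 8 \left(388 + 375\right) = 8 \cdot 763 = 6104$)
$F S{\left(1 - 8,\left(4 + 3\right)^{2} \right)} = 6104 \left(4 + 3\right)^{2} = 6104 \cdot 7^{2} = 6104 \cdot 49 = 299096$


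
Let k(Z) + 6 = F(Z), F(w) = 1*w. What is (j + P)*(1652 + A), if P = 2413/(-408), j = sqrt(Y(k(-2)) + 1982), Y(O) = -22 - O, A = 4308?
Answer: -1797685/51 + 23840*sqrt(123) ≈ 2.2915e+5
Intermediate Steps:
F(w) = w
k(Z) = -6 + Z
j = 4*sqrt(123) (j = sqrt((-22 - (-6 - 2)) + 1982) = sqrt((-22 - 1*(-8)) + 1982) = sqrt((-22 + 8) + 1982) = sqrt(-14 + 1982) = sqrt(1968) = 4*sqrt(123) ≈ 44.362)
P = -2413/408 (P = 2413*(-1/408) = -2413/408 ≈ -5.9142)
(j + P)*(1652 + A) = (4*sqrt(123) - 2413/408)*(1652 + 4308) = (-2413/408 + 4*sqrt(123))*5960 = -1797685/51 + 23840*sqrt(123)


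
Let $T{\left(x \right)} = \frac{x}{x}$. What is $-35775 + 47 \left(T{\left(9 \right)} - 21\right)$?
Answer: $-36715$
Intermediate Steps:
$T{\left(x \right)} = 1$
$-35775 + 47 \left(T{\left(9 \right)} - 21\right) = -35775 + 47 \left(1 - 21\right) = -35775 + 47 \left(-20\right) = -35775 - 940 = -36715$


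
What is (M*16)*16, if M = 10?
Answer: 2560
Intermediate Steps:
(M*16)*16 = (10*16)*16 = 160*16 = 2560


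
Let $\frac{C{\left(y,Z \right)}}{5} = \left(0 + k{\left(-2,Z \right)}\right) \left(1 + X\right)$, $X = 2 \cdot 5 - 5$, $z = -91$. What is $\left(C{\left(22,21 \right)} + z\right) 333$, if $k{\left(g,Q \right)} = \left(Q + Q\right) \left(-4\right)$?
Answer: $-1708623$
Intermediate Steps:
$k{\left(g,Q \right)} = - 8 Q$ ($k{\left(g,Q \right)} = 2 Q \left(-4\right) = - 8 Q$)
$X = 5$ ($X = 10 - 5 = 5$)
$C{\left(y,Z \right)} = - 240 Z$ ($C{\left(y,Z \right)} = 5 \left(0 - 8 Z\right) \left(1 + 5\right) = 5 - 8 Z 6 = 5 \left(- 48 Z\right) = - 240 Z$)
$\left(C{\left(22,21 \right)} + z\right) 333 = \left(\left(-240\right) 21 - 91\right) 333 = \left(-5040 - 91\right) 333 = \left(-5131\right) 333 = -1708623$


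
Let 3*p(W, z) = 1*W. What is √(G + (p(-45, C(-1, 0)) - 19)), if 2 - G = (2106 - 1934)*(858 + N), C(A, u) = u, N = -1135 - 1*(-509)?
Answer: 32*I*√39 ≈ 199.84*I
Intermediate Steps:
N = -626 (N = -1135 + 509 = -626)
p(W, z) = W/3 (p(W, z) = (1*W)/3 = W/3)
G = -39902 (G = 2 - (2106 - 1934)*(858 - 626) = 2 - 172*232 = 2 - 1*39904 = 2 - 39904 = -39902)
√(G + (p(-45, C(-1, 0)) - 19)) = √(-39902 + ((⅓)*(-45) - 19)) = √(-39902 + (-15 - 19)) = √(-39902 - 34) = √(-39936) = 32*I*√39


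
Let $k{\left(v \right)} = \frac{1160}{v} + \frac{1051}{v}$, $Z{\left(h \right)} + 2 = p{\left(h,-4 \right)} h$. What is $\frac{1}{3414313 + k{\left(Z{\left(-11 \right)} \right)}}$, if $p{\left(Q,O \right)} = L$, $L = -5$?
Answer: $\frac{53}{180960800} \approx 2.9288 \cdot 10^{-7}$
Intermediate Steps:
$p{\left(Q,O \right)} = -5$
$Z{\left(h \right)} = -2 - 5 h$
$k{\left(v \right)} = \frac{2211}{v}$
$\frac{1}{3414313 + k{\left(Z{\left(-11 \right)} \right)}} = \frac{1}{3414313 + \frac{2211}{-2 - -55}} = \frac{1}{3414313 + \frac{2211}{-2 + 55}} = \frac{1}{3414313 + \frac{2211}{53}} = \frac{1}{\frac{180960800}{53}} = \frac{53}{180960800}$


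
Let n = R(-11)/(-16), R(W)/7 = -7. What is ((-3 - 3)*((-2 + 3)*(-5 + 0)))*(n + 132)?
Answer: 32415/8 ≈ 4051.9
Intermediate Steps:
R(W) = -49 (R(W) = 7*(-7) = -49)
n = 49/16 (n = -49/(-16) = -49*(-1/16) = 49/16 ≈ 3.0625)
((-3 - 3)*((-2 + 3)*(-5 + 0)))*(n + 132) = ((-3 - 3)*((-2 + 3)*(-5 + 0)))*(49/16 + 132) = -6*(-5)*(2161/16) = 30*(2161/16) = 32415/8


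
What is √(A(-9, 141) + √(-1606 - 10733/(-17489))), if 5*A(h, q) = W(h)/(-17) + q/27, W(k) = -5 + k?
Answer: √(961945805545 + 45488889*I*√491031674889)/891939 ≈ 4.5439 + 4.4089*I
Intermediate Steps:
A(h, q) = 1/17 - h/85 + q/135 (A(h, q) = ((-5 + h)/(-17) + q/27)/5 = ((-5 + h)*(-1/17) + q*(1/27))/5 = ((5/17 - h/17) + q/27)/5 = (5/17 - h/17 + q/27)/5 = 1/17 - h/85 + q/135)
√(A(-9, 141) + √(-1606 - 10733/(-17489))) = √((1/17 - 1/85*(-9) + (1/135)*141) + √(-1606 - 10733/(-17489))) = √((1/17 + 9/85 + 47/45) + √(-1606 - 10733*(-1/17489))) = √(185/153 + √(-1606 + 10733/17489)) = √(185/153 + √(-28076601/17489)) = √(185/153 + I*√491031674889/17489)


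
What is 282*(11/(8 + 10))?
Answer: 517/3 ≈ 172.33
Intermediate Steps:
282*(11/(8 + 10)) = 282*(11/18) = 517/3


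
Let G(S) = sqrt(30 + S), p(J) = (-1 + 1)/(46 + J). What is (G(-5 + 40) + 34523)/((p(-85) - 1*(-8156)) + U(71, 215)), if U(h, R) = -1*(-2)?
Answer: 34523/8158 + sqrt(65)/8158 ≈ 4.2328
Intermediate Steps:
U(h, R) = 2
p(J) = 0 (p(J) = 0/(46 + J) = 0)
(G(-5 + 40) + 34523)/((p(-85) - 1*(-8156)) + U(71, 215)) = (sqrt(30 + (-5 + 40)) + 34523)/((0 - 1*(-8156)) + 2) = (sqrt(30 + 35) + 34523)/((0 + 8156) + 2) = (sqrt(65) + 34523)/(8156 + 2) = (34523 + sqrt(65))/8158 = (34523 + sqrt(65))*(1/8158) = 34523/8158 + sqrt(65)/8158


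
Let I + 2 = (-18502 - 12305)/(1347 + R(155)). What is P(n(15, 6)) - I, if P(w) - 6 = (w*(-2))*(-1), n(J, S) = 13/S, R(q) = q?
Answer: 147995/4506 ≈ 32.844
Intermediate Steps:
P(w) = 6 + 2*w (P(w) = 6 + (w*(-2))*(-1) = 6 - 2*w*(-1) = 6 + 2*w)
I = -33811/1502 (I = -2 + (-18502 - 12305)/(1347 + 155) = -2 - 30807/1502 = -33811/1502 ≈ -22.511)
P(n(15, 6)) - I = (6 + 2*(13/6)) - 1*(-33811/1502) = (6 + 2*(13*(1/6))) + 33811/1502 = (6 + 2*(13/6)) + 33811/1502 = (6 + 13/3) + 33811/1502 = 31/3 + 33811/1502 = 147995/4506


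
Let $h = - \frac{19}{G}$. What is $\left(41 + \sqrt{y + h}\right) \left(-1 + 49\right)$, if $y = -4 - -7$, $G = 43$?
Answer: $1968 + \frac{48 \sqrt{4730}}{43} \approx 2044.8$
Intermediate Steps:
$y = 3$ ($y = -4 + 7 = 3$)
$h = - \frac{19}{43} \approx -0.44186$
$\left(41 + \sqrt{y + h}\right) \left(-1 + 49\right) = \left(41 + \sqrt{3 - \frac{19}{43}}\right) \left(-1 + 49\right) = \left(41 + \sqrt{\frac{110}{43}}\right) 48 = \left(41 + \frac{\sqrt{4730}}{43}\right) 48 = 1968 + \frac{48 \sqrt{4730}}{43}$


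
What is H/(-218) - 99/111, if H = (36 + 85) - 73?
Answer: -4485/4033 ≈ -1.1121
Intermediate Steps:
H = 48 (H = 121 - 73 = 48)
H/(-218) - 99/111 = 48/(-218) - 99/111 = 48*(-1/218) - 99*1/111 = -24/109 - 33/37 = -4485/4033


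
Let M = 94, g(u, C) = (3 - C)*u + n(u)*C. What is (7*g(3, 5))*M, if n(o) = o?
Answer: 5922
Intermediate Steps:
g(u, C) = C*u + u*(3 - C) (g(u, C) = (3 - C)*u + u*C = u*(3 - C) + C*u = C*u + u*(3 - C))
(7*g(3, 5))*M = (7*(3*3))*94 = (7*9)*94 = 63*94 = 5922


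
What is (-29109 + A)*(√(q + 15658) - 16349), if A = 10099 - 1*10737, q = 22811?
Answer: 486333703 - 29747*√38469 ≈ 4.8050e+8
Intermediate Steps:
A = -638 (A = 10099 - 10737 = -638)
(-29109 + A)*(√(q + 15658) - 16349) = (-29109 - 638)*(√(22811 + 15658) - 16349) = -29747*(√38469 - 16349) = -29747*(-16349 + √38469) = 486333703 - 29747*√38469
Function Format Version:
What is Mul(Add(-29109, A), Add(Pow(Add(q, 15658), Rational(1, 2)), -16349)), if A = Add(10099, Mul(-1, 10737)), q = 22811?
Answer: Add(486333703, Mul(-29747, Pow(38469, Rational(1, 2)))) ≈ 4.8050e+8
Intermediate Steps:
A = -638 (A = Add(10099, -10737) = -638)
Mul(Add(-29109, A), Add(Pow(Add(q, 15658), Rational(1, 2)), -16349)) = Mul(Add(-29109, -638), Add(Pow(Add(22811, 15658), Rational(1, 2)), -16349)) = Mul(-29747, Add(Pow(38469, Rational(1, 2)), -16349)) = Mul(-29747, Add(-16349, Pow(38469, Rational(1, 2)))) = Add(486333703, Mul(-29747, Pow(38469, Rational(1, 2))))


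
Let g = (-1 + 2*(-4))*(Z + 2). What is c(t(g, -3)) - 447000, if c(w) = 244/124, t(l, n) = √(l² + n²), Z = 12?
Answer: -13856939/31 ≈ -4.4700e+5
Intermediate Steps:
g = -126 (g = (-1 + 2*(-4))*(12 + 2) = (-1 - 8)*14 = -9*14 = -126)
c(w) = 61/31 (c(w) = 244*(1/124) = 61/31)
c(t(g, -3)) - 447000 = 61/31 - 447000 = -13856939/31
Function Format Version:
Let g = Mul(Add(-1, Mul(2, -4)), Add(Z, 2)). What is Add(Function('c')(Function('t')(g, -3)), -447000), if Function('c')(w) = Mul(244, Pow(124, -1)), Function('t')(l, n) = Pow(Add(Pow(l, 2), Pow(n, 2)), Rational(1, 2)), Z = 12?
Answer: Rational(-13856939, 31) ≈ -4.4700e+5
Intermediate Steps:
g = -126 (g = Mul(Add(-1, Mul(2, -4)), Add(12, 2)) = Mul(Add(-1, -8), 14) = Mul(-9, 14) = -126)
Function('c')(w) = Rational(61, 31) (Function('c')(w) = Mul(244, Rational(1, 124)) = Rational(61, 31))
Add(Function('c')(Function('t')(g, -3)), -447000) = Add(Rational(61, 31), -447000) = Rational(-13856939, 31)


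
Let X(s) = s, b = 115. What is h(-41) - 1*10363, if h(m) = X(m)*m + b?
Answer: -8567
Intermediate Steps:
h(m) = 115 + m² (h(m) = m*m + 115 = m² + 115 = 115 + m²)
h(-41) - 1*10363 = (115 + (-41)²) - 1*10363 = (115 + 1681) - 10363 = 1796 - 10363 = -8567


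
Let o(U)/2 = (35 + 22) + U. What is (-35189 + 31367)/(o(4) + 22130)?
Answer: -1911/11126 ≈ -0.17176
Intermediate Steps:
o(U) = 114 + 2*U (o(U) = 2*((35 + 22) + U) = 2*(57 + U) = 114 + 2*U)
(-35189 + 31367)/(o(4) + 22130) = (-35189 + 31367)/((114 + 2*4) + 22130) = -3822/((114 + 8) + 22130) = -3822/(122 + 22130) = -3822/22252 = -3822*1/22252 = -1911/11126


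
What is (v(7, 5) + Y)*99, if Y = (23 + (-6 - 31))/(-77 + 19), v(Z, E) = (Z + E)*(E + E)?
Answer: 345213/29 ≈ 11904.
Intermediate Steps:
v(Z, E) = 2*E*(E + Z) (v(Z, E) = (E + Z)*(2*E) = 2*E*(E + Z))
Y = 7/29 (Y = (23 - 37)/(-58) = -14*(-1/58) = 7/29 ≈ 0.24138)
(v(7, 5) + Y)*99 = (2*5*(5 + 7) + 7/29)*99 = (2*5*12 + 7/29)*99 = (120 + 7/29)*99 = (3487/29)*99 = 345213/29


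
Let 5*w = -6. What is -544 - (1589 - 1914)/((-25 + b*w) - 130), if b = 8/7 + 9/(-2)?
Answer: -2885871/5284 ≈ -546.15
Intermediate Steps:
w = -6/5 (w = (⅕)*(-6) = -6/5 ≈ -1.2000)
b = -47/14 (b = 8*(⅐) + 9*(-½) = 8/7 - 9/2 = -47/14 ≈ -3.3571)
-544 - (1589 - 1914)/((-25 + b*w) - 130) = -544 - (1589 - 1914)/((-25 - 47/14*(-6/5)) - 130) = -544 - (-325)/((-25 + 141/35) - 130) = -544 - (-325)/(-734/35 - 130) = -544 - (-325)/(-5284/35) = -544 - (-325)*(-35)/5284 = -544 - 1*11375/5284 = -544 - 11375/5284 = -2885871/5284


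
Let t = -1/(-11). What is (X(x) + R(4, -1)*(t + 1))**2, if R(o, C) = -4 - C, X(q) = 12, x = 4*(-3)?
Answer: 9216/121 ≈ 76.165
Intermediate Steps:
x = -12
t = 1/11 (t = -1*(-1/11) = 1/11 ≈ 0.090909)
(X(x) + R(4, -1)*(t + 1))**2 = (12 + (-4 - 1*(-1))*(1/11 + 1))**2 = (12 + (-4 + 1)*(12/11))**2 = (12 - 3*12/11)**2 = (12 - 36/11)**2 = (96/11)**2 = 9216/121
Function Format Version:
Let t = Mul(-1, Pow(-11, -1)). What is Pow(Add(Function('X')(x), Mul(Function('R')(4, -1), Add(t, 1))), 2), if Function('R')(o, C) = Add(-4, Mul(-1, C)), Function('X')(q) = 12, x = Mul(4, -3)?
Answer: Rational(9216, 121) ≈ 76.165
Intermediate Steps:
x = -12
t = Rational(1, 11) (t = Mul(-1, Rational(-1, 11)) = Rational(1, 11) ≈ 0.090909)
Pow(Add(Function('X')(x), Mul(Function('R')(4, -1), Add(t, 1))), 2) = Pow(Add(12, Mul(Add(-4, Mul(-1, -1)), Add(Rational(1, 11), 1))), 2) = Pow(Add(12, Mul(Add(-4, 1), Rational(12, 11))), 2) = Pow(Add(12, Mul(-3, Rational(12, 11))), 2) = Pow(Add(12, Rational(-36, 11)), 2) = Pow(Rational(96, 11), 2) = Rational(9216, 121)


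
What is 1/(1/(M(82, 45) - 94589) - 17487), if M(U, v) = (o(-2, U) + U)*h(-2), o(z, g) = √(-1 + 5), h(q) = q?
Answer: -94757/1657015660 ≈ -5.7185e-5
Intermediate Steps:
o(z, g) = 2 (o(z, g) = √4 = 2)
M(U, v) = -4 - 2*U (M(U, v) = (2 + U)*(-2) = -4 - 2*U)
1/(1/(M(82, 45) - 94589) - 17487) = 1/(1/((-4 - 2*82) - 94589) - 17487) = 1/(1/((-4 - 164) - 94589) - 17487) = 1/(1/(-168 - 94589) - 17487) = 1/(1/(-94757) - 17487) = 1/(-1/94757 - 17487) = 1/(-1657015660/94757) = -94757/1657015660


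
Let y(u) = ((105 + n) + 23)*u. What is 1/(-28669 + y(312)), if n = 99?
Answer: 1/42155 ≈ 2.3722e-5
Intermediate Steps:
y(u) = 227*u (y(u) = ((105 + 99) + 23)*u = (204 + 23)*u = 227*u)
1/(-28669 + y(312)) = 1/(-28669 + 227*312) = 1/(-28669 + 70824) = 1/42155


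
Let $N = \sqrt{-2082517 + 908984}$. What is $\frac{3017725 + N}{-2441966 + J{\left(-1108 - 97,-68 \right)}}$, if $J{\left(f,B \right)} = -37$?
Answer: $- \frac{3017725}{2442003} - \frac{i \sqrt{1173533}}{2442003} \approx -1.2358 - 0.00044361 i$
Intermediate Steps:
$N = i \sqrt{1173533}$ ($N = \sqrt{-1173533} = i \sqrt{1173533} \approx 1083.3 i$)
$\frac{3017725 + N}{-2441966 + J{\left(-1108 - 97,-68 \right)}} = \frac{3017725 + i \sqrt{1173533}}{-2441966 - 37} = \frac{3017725 + i \sqrt{1173533}}{-2442003} = \left(3017725 + i \sqrt{1173533}\right) \left(- \frac{1}{2442003}\right) = - \frac{3017725}{2442003} - \frac{i \sqrt{1173533}}{2442003}$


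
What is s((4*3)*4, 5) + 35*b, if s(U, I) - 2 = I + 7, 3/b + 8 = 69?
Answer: 959/61 ≈ 15.721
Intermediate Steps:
b = 3/61 (b = 3/(-8 + 69) = 3/61 ≈ 0.049180)
s(U, I) = 9 + I (s(U, I) = 2 + (I + 7) = 2 + (7 + I) = 9 + I)
s((4*3)*4, 5) + 35*b = (9 + 5) + 35*(3/61) = 14 + 105/61 = 959/61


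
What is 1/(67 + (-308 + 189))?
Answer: -1/52 ≈ -0.019231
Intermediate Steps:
1/(67 + (-308 + 189)) = 1/(67 - 119) = 1/(-52) = -1/52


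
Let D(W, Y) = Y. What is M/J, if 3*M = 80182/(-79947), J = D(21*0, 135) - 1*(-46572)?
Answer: -1706/238345821 ≈ -7.1577e-6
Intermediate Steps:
J = 46707 (J = 135 - 1*(-46572) = 135 + 46572 = 46707)
M = -1706/5103 (M = (80182/(-79947))/3 = (80182*(-1/79947))/3 = (⅓)*(-1706/1701) = -1706/5103 ≈ -0.33431)
M/J = -1706/5103/46707 = -1706/5103*1/46707 = -1706/238345821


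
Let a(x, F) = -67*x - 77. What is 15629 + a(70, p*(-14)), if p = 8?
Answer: 10862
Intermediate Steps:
a(x, F) = -77 - 67*x
15629 + a(70, p*(-14)) = 15629 + (-77 - 67*70) = 15629 + (-77 - 4690) = 15629 - 4767 = 10862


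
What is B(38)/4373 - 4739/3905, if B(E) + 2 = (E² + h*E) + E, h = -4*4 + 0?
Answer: -17318487/17076565 ≈ -1.0142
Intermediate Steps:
h = -16 (h = -16 + 0 = -16)
B(E) = -2 + E² - 15*E (B(E) = -2 + ((E² - 16*E) + E) = -2 + (E² - 15*E) = -2 + E² - 15*E)
B(38)/4373 - 4739/3905 = (-2 + 38² - 15*38)/4373 - 4739/3905 = (-2 + 1444 - 570)*(1/4373) - 4739*1/3905 = 872*(1/4373) - 4739/3905 = 872/4373 - 4739/3905 = -17318487/17076565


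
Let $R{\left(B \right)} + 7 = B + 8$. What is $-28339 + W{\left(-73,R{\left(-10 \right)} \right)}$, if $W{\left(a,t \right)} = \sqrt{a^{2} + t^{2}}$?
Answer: $-28339 + \sqrt{5410} \approx -28265.0$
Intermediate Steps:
$R{\left(B \right)} = 1 + B$ ($R{\left(B \right)} = -7 + \left(B + 8\right) = -7 + \left(8 + B\right) = 1 + B$)
$-28339 + W{\left(-73,R{\left(-10 \right)} \right)} = -28339 + \sqrt{\left(-73\right)^{2} + \left(1 - 10\right)^{2}} = -28339 + \sqrt{5329 + \left(-9\right)^{2}} = -28339 + \sqrt{5329 + 81} = -28339 + \sqrt{5410}$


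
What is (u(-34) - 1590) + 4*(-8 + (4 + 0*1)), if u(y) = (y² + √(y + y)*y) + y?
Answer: -484 - 68*I*√17 ≈ -484.0 - 280.37*I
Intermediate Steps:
u(y) = y + y² + √2*y^(3/2) (u(y) = (y² + √(2*y)*y) + y = (y² + (√2*√y)*y) + y = (y² + √2*y^(3/2)) + y = y + y² + √2*y^(3/2))
(u(-34) - 1590) + 4*(-8 + (4 + 0*1)) = ((-34 + (-34)² + √2*(-34)^(3/2)) - 1590) + 4*(-8 + (4 + 0*1)) = ((-34 + 1156 + √2*(-34*I*√34)) - 1590) + 4*(-8 + (4 + 0)) = ((-34 + 1156 - 68*I*√17) - 1590) + 4*(-8 + 4) = ((1122 - 68*I*√17) - 1590) + 4*(-4) = (-468 - 68*I*√17) - 16 = -484 - 68*I*√17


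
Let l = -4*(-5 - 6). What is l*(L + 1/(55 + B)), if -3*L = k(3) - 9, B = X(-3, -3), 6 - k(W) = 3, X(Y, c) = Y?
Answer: 1155/13 ≈ 88.846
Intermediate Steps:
k(W) = 3 (k(W) = 6 - 1*3 = 6 - 3 = 3)
B = -3
L = 2 (L = -(3 - 9)/3 = -⅓*(-6) = 2)
l = 44 (l = -4*(-11) = 44)
l*(L + 1/(55 + B)) = 44*(2 + 1/(55 - 3)) = 44*(2 + 1/52) = 44*(105/52) = 1155/13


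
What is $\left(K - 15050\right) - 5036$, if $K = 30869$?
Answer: $10783$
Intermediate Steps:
$\left(K - 15050\right) - 5036 = \left(30869 - 15050\right) - 5036 = 15819 - 5036 = 10783$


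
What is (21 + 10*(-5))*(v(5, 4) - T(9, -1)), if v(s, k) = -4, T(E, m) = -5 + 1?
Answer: 0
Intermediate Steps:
T(E, m) = -4
(21 + 10*(-5))*(v(5, 4) - T(9, -1)) = (21 + 10*(-5))*(-4 - 1*(-4)) = (21 - 50)*(-4 + 4) = -29*0 = 0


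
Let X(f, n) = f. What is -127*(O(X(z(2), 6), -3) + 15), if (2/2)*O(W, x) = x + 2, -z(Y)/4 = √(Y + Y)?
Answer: -1778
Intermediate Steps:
z(Y) = -4*√2*√Y (z(Y) = -4*√(Y + Y) = -4*√2*√Y)
O(W, x) = 2 + x (O(W, x) = x + 2 = 2 + x)
-127*(O(X(z(2), 6), -3) + 15) = -127*((2 - 3) + 15) = -127*(-1 + 15) = -127*14 = -1778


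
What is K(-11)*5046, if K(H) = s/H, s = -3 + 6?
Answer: -15138/11 ≈ -1376.2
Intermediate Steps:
s = 3
K(H) = 3/H
K(-11)*5046 = (3/(-11))*5046 = (3*(-1/11))*5046 = -3/11*5046 = -15138/11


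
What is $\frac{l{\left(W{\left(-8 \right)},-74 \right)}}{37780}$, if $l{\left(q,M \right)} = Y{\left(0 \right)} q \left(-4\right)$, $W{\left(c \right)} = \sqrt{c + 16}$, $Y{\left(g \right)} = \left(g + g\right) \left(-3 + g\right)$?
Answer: $0$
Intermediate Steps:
$Y{\left(g \right)} = 2 g \left(-3 + g\right)$
$W{\left(c \right)} = \sqrt{16 + c}$
$l{\left(q,M \right)} = 0$ ($l{\left(q,M \right)} = 2 \cdot 0 \left(-3 + 0\right) q \left(-4\right) = 2 \cdot 0 \left(-3\right) q \left(-4\right) = 0 q \left(-4\right) = 0 \left(-4\right) = 0$)
$\frac{l{\left(W{\left(-8 \right)},-74 \right)}}{37780} = \frac{0}{37780} = 0 \cdot \frac{1}{37780} = 0$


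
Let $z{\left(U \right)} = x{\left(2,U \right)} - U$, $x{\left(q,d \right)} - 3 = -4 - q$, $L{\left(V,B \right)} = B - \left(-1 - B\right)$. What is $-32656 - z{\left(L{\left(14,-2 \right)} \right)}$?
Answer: $-32656$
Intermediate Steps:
$L{\left(V,B \right)} = 1 + 2 B$ ($L{\left(V,B \right)} = B + \left(1 + B\right) = 1 + 2 B$)
$x{\left(q,d \right)} = -1 - q$ ($x{\left(q,d \right)} = 3 - \left(4 + q\right) = -1 - q$)
$z{\left(U \right)} = -3 - U$ ($z{\left(U \right)} = \left(-1 - 2\right) - U = -3 - U$)
$-32656 - z{\left(L{\left(14,-2 \right)} \right)} = -32656 - \left(-3 - \left(1 + 2 \left(-2\right)\right)\right) = -32656 - \left(-3 - \left(1 - 4\right)\right) = -32656 - \left(-3 - -3\right) = -32656 - \left(-3 + 3\right) = -32656 - 0 = -32656 + 0 = -32656$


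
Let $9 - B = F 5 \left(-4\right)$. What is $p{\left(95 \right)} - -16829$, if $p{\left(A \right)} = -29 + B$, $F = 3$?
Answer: $16869$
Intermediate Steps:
$B = 69$ ($B = 9 - 3 \cdot 5 \left(-4\right) = 9 - 15 \left(-4\right) = 9 - -60 = 9 + 60 = 69$)
$p{\left(A \right)} = 40$ ($p{\left(A \right)} = -29 + 69 = 40$)
$p{\left(95 \right)} - -16829 = 40 - -16829 = 40 + 16829 = 16869$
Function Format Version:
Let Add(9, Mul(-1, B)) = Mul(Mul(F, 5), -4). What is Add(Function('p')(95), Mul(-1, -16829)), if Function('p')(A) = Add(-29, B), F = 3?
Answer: 16869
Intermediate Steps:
B = 69 (B = Add(9, Mul(-1, Mul(Mul(3, 5), -4))) = Add(9, Mul(-1, Mul(15, -4))) = Add(9, Mul(-1, -60)) = Add(9, 60) = 69)
Function('p')(A) = 40 (Function('p')(A) = Add(-29, 69) = 40)
Add(Function('p')(95), Mul(-1, -16829)) = Add(40, Mul(-1, -16829)) = Add(40, 16829) = 16869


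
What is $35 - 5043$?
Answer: $-5008$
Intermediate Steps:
$35 - 5043 = -5008$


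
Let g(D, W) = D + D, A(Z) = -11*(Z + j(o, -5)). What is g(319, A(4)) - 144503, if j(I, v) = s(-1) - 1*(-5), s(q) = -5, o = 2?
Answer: -143865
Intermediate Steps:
j(I, v) = 0 (j(I, v) = -5 - 1*(-5) = -5 + 5 = 0)
A(Z) = -11*Z (A(Z) = -11*(Z + 0) = -11*Z)
g(D, W) = 2*D
g(319, A(4)) - 144503 = 2*319 - 144503 = 638 - 144503 = -143865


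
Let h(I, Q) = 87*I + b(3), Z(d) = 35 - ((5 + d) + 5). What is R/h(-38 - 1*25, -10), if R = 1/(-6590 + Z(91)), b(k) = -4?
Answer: 1/36508160 ≈ 2.7391e-8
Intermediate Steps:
Z(d) = 25 - d (Z(d) = 35 - (10 + d) = 35 + (-10 - d) = 25 - d)
h(I, Q) = -4 + 87*I (h(I, Q) = 87*I - 4 = -4 + 87*I)
R = -1/6656 (R = 1/(-6590 + (25 - 1*91)) = 1/(-6590 + (25 - 91)) = 1/(-6590 - 66) = 1/(-6656) = -1/6656 ≈ -0.00015024)
R/h(-38 - 1*25, -10) = -1/(6656*(-4 + 87*(-38 - 1*25))) = -1/(6656*(-4 + 87*(-38 - 25))) = -1/(6656*(-4 + 87*(-63))) = -1/(6656*(-4 - 5481)) = -1/6656/(-5485) = -1/6656*(-1/5485) = 1/36508160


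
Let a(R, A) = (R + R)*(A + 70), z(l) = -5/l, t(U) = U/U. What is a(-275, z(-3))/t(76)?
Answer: -118250/3 ≈ -39417.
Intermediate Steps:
t(U) = 1
a(R, A) = 2*R*(70 + A) (a(R, A) = (2*R)*(70 + A) = 2*R*(70 + A))
a(-275, z(-3))/t(76) = (2*(-275)*(70 - 5/(-3)))/1 = (2*(-275)*(70 - 5*(-⅓)))*1 = (2*(-275)*(70 + 5/3))*1 = (2*(-275)*(215/3))*1 = -118250/3*1 = -118250/3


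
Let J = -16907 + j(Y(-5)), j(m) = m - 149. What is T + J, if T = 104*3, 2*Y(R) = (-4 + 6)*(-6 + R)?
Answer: -16755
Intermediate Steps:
Y(R) = -6 + R (Y(R) = ((-4 + 6)*(-6 + R))/2 = (2*(-6 + R))/2 = (-12 + 2*R)/2 = -6 + R)
j(m) = -149 + m
J = -17067 (J = -16907 + (-149 + (-6 - 5)) = -16907 + (-149 - 11) = -16907 - 160 = -17067)
T = 312
T + J = 312 - 17067 = -16755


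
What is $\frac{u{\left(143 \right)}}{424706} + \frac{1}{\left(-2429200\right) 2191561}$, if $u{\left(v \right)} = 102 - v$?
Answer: $- \frac{109136669826953}{1130512156227763600} \approx -9.6537 \cdot 10^{-5}$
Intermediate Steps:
$\frac{u{\left(143 \right)}}{424706} + \frac{1}{\left(-2429200\right) 2191561} = \frac{102 - 143}{424706} + \frac{1}{\left(-2429200\right) 2191561} = \left(102 - 143\right) \frac{1}{424706} - \frac{1}{5323739981200} = \left(-41\right) \frac{1}{424706} - \frac{1}{5323739981200} = - \frac{41}{424706} - \frac{1}{5323739981200} = - \frac{109136669826953}{1130512156227763600}$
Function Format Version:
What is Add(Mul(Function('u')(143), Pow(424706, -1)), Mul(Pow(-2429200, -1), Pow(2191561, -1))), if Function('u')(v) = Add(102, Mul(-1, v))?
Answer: Rational(-109136669826953, 1130512156227763600) ≈ -9.6537e-5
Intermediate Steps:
Add(Mul(Function('u')(143), Pow(424706, -1)), Mul(Pow(-2429200, -1), Pow(2191561, -1))) = Add(Mul(Add(102, Mul(-1, 143)), Pow(424706, -1)), Mul(Pow(-2429200, -1), Pow(2191561, -1))) = Add(Mul(Add(102, -143), Rational(1, 424706)), Mul(Rational(-1, 2429200), Rational(1, 2191561))) = Add(Mul(-41, Rational(1, 424706)), Rational(-1, 5323739981200)) = Add(Rational(-41, 424706), Rational(-1, 5323739981200)) = Rational(-109136669826953, 1130512156227763600)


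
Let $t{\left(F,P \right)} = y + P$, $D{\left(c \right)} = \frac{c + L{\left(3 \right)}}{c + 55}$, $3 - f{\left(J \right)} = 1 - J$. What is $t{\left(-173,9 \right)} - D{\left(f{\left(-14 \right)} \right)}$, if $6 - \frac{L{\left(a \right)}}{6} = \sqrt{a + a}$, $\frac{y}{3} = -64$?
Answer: $- \frac{7893}{43} + \frac{6 \sqrt{6}}{43} \approx -183.22$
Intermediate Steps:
$y = -192$ ($y = 3 \left(-64\right) = -192$)
$f{\left(J \right)} = 2 + J$ ($f{\left(J \right)} = 3 - \left(1 - J\right) = 3 + \left(-1 + J\right) = 2 + J$)
$L{\left(a \right)} = 36 - 6 \sqrt{2} \sqrt{a}$ ($L{\left(a \right)} = 36 - 6 \sqrt{a + a} = 36 - 6 \sqrt{2 a} = 36 - 6 \sqrt{2} \sqrt{a}$)
$D{\left(c \right)} = \frac{36 + c - 6 \sqrt{6}}{55 + c}$ ($D{\left(c \right)} = \frac{c + \left(36 - 6 \sqrt{2} \sqrt{3}\right)}{c + 55} = \frac{c + \left(36 - 6 \sqrt{6}\right)}{55 + c} = \frac{36 + c - 6 \sqrt{6}}{55 + c}$)
$t{\left(F,P \right)} = -192 + P$
$t{\left(-173,9 \right)} - D{\left(f{\left(-14 \right)} \right)} = \left(-192 + 9\right) - \frac{36 + \left(2 - 14\right) - 6 \sqrt{6}}{55 + \left(2 - 14\right)} = -183 - \frac{36 - 12 - 6 \sqrt{6}}{55 - 12} = -183 - \frac{24 - 6 \sqrt{6}}{43} = -183 - \left(\frac{24}{43} - \frac{6 \sqrt{6}}{43}\right) = - \frac{7893}{43} + \frac{6 \sqrt{6}}{43}$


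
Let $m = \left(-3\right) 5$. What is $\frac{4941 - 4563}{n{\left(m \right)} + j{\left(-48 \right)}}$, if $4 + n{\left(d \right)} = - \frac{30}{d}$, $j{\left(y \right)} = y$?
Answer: $- \frac{189}{25} \approx -7.56$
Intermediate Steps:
$m = -15$
$n{\left(d \right)} = -4 - \frac{30}{d}$
$\frac{4941 - 4563}{n{\left(m \right)} + j{\left(-48 \right)}} = \frac{4941 - 4563}{\left(-4 - \frac{30}{-15}\right) - 48} = \frac{378}{\left(-4 - -2\right) - 48} = \frac{378}{\left(-4 + 2\right) - 48} = \frac{378}{-2 - 48} = \frac{378}{-50} = 378 \left(- \frac{1}{50}\right) = - \frac{189}{25}$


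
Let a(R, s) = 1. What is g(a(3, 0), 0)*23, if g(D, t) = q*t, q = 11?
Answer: 0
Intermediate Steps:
g(D, t) = 11*t
g(a(3, 0), 0)*23 = (11*0)*23 = 0*23 = 0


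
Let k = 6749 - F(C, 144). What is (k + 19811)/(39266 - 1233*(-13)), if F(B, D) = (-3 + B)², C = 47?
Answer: 24624/55295 ≈ 0.44532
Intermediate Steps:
k = 4813 (k = 6749 - (-3 + 47)² = 6749 - 1*44² = 6749 - 1*1936 = 6749 - 1936 = 4813)
(k + 19811)/(39266 - 1233*(-13)) = (4813 + 19811)/(39266 - 1233*(-13)) = 24624/(39266 + 16029) = 24624/55295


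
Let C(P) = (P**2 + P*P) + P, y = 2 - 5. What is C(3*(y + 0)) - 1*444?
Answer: -291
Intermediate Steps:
y = -3
C(P) = P + 2*P**2 (C(P) = (P**2 + P**2) + P = 2*P**2 + P = P + 2*P**2)
C(3*(y + 0)) - 1*444 = (3*(-3 + 0))*(1 + 2*(3*(-3 + 0))) - 1*444 = (3*(-3))*(1 + 2*(3*(-3))) - 444 = -9*(1 + 2*(-9)) - 444 = -9*(1 - 18) - 444 = -9*(-17) - 444 = 153 - 444 = -291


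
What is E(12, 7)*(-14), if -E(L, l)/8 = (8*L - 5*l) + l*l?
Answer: 12320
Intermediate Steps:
E(L, l) = -64*L - 8*l² + 40*l (E(L, l) = -8*((8*L - 5*l) + l*l) = -8*((-5*l + 8*L) + l²) = -8*(l² - 5*l + 8*L) = -64*L - 8*l² + 40*l)
E(12, 7)*(-14) = (-64*12 - 8*7² + 40*7)*(-14) = (-768 - 8*49 + 280)*(-14) = (-768 - 392 + 280)*(-14) = -880*(-14) = 12320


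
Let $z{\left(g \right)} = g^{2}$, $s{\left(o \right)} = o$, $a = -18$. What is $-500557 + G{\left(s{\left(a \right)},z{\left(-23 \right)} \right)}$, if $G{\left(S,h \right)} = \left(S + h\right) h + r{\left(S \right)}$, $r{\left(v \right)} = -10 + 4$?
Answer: $-230244$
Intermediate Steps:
$r{\left(v \right)} = -6$
$G{\left(S,h \right)} = -6 + h \left(S + h\right)$ ($G{\left(S,h \right)} = \left(S + h\right) h - 6 = h \left(S + h\right) - 6 = -6 + h \left(S + h\right)$)
$-500557 + G{\left(s{\left(a \right)},z{\left(-23 \right)} \right)} = -500557 - \left(6 - 279841 + 9522\right) = -500557 - \left(9528 - 279841\right) = -500557 - -270313 = -500557 + 270313 = -230244$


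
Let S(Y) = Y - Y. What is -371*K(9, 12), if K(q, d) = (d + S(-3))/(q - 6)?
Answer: -1484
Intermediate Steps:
S(Y) = 0
K(q, d) = d/(-6 + q) (K(q, d) = (d + 0)/(q - 6) = d/(-6 + q))
-371*K(9, 12) = -4452/(-6 + 9) = -4452/3 = -371*4 = -1484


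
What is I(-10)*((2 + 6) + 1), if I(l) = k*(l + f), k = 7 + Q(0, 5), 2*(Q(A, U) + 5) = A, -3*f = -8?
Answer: -132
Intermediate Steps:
f = 8/3 (f = -1/3*(-8) = 8/3 ≈ 2.6667)
Q(A, U) = -5 + A/2
k = 2 (k = 7 + (-5 + (1/2)*0) = 7 + (-5 + 0) = 7 - 5 = 2)
I(l) = 16/3 + 2*l (I(l) = 2*(l + 8/3) = 2*(8/3 + l) = 16/3 + 2*l)
I(-10)*((2 + 6) + 1) = (16/3 + 2*(-10))*((2 + 6) + 1) = (16/3 - 20)*(8 + 1) = -44/3*9 = -132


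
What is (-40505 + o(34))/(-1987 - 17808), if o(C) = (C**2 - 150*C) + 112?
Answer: 44337/19795 ≈ 2.2398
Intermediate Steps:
o(C) = 112 + C**2 - 150*C
(-40505 + o(34))/(-1987 - 17808) = (-40505 + (112 + 34**2 - 150*34))/(-1987 - 17808) = (-40505 + (112 + 1156 - 5100))/(-19795) = (-40505 - 3832)*(-1/19795) = -44337*(-1/19795) = 44337/19795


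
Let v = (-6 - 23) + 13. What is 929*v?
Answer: -14864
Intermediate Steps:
v = -16 (v = -29 + 13 = -16)
929*v = 929*(-16) = -14864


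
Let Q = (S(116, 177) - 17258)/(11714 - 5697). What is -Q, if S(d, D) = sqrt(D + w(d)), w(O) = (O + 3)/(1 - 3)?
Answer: 17258/6017 - sqrt(470)/12034 ≈ 2.8664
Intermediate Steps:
w(O) = -3/2 - O/2 (w(O) = (3 + O)/(-2) = (3 + O)*(-1/2) = -3/2 - O/2)
S(d, D) = sqrt(-3/2 + D - d/2) (S(d, D) = sqrt(D + (-3/2 - d/2)) = sqrt(-3/2 + D - d/2))
Q = -17258/6017 + sqrt(470)/12034 (Q = (sqrt(-6 - 2*116 + 4*177)/2 - 17258)/(11714 - 5697) = (sqrt(-6 - 232 + 708)/2 - 17258)/6017 = (sqrt(470)/2 - 17258)*(1/6017) = (-17258 + sqrt(470)/2)*(1/6017) = -17258/6017 + sqrt(470)/12034 ≈ -2.8664)
-Q = -(-17258/6017 + sqrt(470)/12034) = 17258/6017 - sqrt(470)/12034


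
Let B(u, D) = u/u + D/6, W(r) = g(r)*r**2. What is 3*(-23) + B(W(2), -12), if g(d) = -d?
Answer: -70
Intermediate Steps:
W(r) = -r**3 (W(r) = (-r)*r**2 = -r**3)
B(u, D) = 1 + D/6 (B(u, D) = 1 + D*(1/6) = 1 + D/6)
3*(-23) + B(W(2), -12) = 3*(-23) + (1 + (1/6)*(-12)) = -69 + (1 - 2) = -69 - 1 = -70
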